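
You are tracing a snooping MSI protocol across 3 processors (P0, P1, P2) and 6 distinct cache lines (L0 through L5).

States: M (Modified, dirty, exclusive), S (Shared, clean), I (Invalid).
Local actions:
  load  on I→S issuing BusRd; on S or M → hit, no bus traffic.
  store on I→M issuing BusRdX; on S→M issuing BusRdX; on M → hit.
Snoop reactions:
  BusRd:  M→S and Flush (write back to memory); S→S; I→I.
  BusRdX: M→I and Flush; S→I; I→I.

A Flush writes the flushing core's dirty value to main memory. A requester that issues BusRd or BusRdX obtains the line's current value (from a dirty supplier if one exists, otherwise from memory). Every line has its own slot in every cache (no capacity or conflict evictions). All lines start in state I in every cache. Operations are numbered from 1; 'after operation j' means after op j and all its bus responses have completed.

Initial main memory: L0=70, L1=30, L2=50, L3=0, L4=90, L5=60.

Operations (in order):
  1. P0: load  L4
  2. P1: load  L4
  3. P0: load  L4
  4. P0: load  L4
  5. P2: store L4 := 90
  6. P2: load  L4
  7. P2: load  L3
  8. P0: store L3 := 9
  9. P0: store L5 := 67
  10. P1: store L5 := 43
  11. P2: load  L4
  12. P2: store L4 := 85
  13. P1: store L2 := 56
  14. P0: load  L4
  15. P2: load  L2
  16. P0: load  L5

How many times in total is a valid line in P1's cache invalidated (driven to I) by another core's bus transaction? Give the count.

step 1: P0: load  L4  ⟶  SII  (L4)  txn=BusRd  M[L4]=90
step 2: P1: load  L4  ⟶  SSI  (L4)  txn=BusRd  M[L4]=90
step 3: P0: load  L4  ⟶  SSI  (L4)  txn=∅  M[L4]=90
step 4: P0: load  L4  ⟶  SSI  (L4)  txn=∅  M[L4]=90
step 5: P2: store L4 := 90  ⟶  IIM  (L4)  txn=BusRdX  M[L4]=90
step 6: P2: load  L4  ⟶  IIM  (L4)  txn=∅  M[L4]=90
step 7: P2: load  L3  ⟶  IIS  (L3)  txn=BusRd  M[L3]=0
step 8: P0: store L3 := 9  ⟶  MII  (L3)  txn=BusRdX  M[L3]=0
step 9: P0: store L5 := 67  ⟶  MII  (L5)  txn=BusRdX  M[L5]=60
step 10: P1: store L5 := 43  ⟶  IMI  (L5)  txn=BusRdX+Flush  M[L5]=67
step 11: P2: load  L4  ⟶  IIM  (L4)  txn=∅  M[L4]=90
step 12: P2: store L4 := 85  ⟶  IIM  (L4)  txn=∅  M[L4]=90
step 13: P1: store L2 := 56  ⟶  IMI  (L2)  txn=BusRdX  M[L2]=50
step 14: P0: load  L4  ⟶  SIS  (L4)  txn=BusRd+Flush  M[L4]=85
step 15: P2: load  L2  ⟶  ISS  (L2)  txn=BusRd+Flush  M[L2]=56
step 16: P0: load  L5  ⟶  SSI  (L5)  txn=BusRd+Flush  M[L5]=43

invalidations = 1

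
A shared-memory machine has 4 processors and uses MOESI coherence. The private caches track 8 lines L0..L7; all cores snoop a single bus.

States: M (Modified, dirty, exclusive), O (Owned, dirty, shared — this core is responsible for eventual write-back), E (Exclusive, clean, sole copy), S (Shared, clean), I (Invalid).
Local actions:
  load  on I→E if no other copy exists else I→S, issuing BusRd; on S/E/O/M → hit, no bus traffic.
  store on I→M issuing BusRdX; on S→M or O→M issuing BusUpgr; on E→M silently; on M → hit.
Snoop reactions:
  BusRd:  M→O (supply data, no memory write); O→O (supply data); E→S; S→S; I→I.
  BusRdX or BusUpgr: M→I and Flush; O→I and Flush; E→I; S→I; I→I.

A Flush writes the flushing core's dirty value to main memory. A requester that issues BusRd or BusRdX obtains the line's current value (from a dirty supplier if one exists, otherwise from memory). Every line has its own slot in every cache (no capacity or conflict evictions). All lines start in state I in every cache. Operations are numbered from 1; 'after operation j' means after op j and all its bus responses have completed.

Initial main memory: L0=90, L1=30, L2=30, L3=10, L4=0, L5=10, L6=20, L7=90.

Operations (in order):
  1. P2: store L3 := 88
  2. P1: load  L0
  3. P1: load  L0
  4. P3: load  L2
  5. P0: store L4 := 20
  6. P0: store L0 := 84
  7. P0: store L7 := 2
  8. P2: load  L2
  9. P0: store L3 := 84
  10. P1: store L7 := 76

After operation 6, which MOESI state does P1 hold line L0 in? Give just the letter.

state = I

1. P2: store L3 := 88  bus=[BusRdX]  L3: P0=I P1=I P2=M P3=I  mem[L3]=10
2. P1: load  L0  bus=[BusRd]  L0: P0=I P1=E P2=I P3=I  mem[L0]=90
3. P1: load  L0  bus=[-]  L0: P0=I P1=E P2=I P3=I  mem[L0]=90
4. P3: load  L2  bus=[BusRd]  L2: P0=I P1=I P2=I P3=E  mem[L2]=30
5. P0: store L4 := 20  bus=[BusRdX]  L4: P0=M P1=I P2=I P3=I  mem[L4]=0
6. P0: store L0 := 84  bus=[BusRdX]  L0: P0=M P1=I P2=I P3=I  mem[L0]=90
7. P0: store L7 := 2  bus=[BusRdX]  L7: P0=M P1=I P2=I P3=I  mem[L7]=90
8. P2: load  L2  bus=[BusRd]  L2: P0=I P1=I P2=S P3=S  mem[L2]=30
9. P0: store L3 := 84  bus=[BusRdX,Flush]  L3: P0=M P1=I P2=I P3=I  mem[L3]=88
10. P1: store L7 := 76  bus=[BusRdX,Flush]  L7: P0=I P1=M P2=I P3=I  mem[L7]=2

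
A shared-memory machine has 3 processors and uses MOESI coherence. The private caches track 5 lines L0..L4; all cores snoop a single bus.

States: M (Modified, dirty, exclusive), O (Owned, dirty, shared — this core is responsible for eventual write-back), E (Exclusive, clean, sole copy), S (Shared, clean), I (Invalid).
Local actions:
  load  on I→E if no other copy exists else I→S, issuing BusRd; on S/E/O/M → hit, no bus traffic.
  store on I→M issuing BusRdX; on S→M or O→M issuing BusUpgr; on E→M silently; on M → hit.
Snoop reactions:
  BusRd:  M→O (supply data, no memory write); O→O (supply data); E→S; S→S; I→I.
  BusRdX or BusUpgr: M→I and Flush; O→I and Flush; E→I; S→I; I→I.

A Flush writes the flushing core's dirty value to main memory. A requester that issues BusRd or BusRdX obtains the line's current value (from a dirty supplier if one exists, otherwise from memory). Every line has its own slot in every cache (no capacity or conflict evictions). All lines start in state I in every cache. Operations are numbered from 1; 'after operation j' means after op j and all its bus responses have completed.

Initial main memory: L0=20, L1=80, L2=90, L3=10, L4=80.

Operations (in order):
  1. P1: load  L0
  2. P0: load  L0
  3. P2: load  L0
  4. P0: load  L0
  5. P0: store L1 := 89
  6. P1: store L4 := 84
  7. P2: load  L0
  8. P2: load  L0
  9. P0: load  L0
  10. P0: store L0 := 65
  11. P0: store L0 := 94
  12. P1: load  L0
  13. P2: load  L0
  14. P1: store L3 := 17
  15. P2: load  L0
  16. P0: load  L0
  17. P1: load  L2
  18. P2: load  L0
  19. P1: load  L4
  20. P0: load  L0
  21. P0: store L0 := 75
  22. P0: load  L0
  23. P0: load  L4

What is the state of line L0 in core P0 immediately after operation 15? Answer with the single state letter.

state = O

1. P1: load  L0  bus=[BusRd]  L0: P0=I P1=E P2=I  mem[L0]=20
2. P0: load  L0  bus=[BusRd]  L0: P0=S P1=S P2=I  mem[L0]=20
3. P2: load  L0  bus=[BusRd]  L0: P0=S P1=S P2=S  mem[L0]=20
4. P0: load  L0  bus=[-]  L0: P0=S P1=S P2=S  mem[L0]=20
5. P0: store L1 := 89  bus=[BusRdX]  L1: P0=M P1=I P2=I  mem[L1]=80
6. P1: store L4 := 84  bus=[BusRdX]  L4: P0=I P1=M P2=I  mem[L4]=80
7. P2: load  L0  bus=[-]  L0: P0=S P1=S P2=S  mem[L0]=20
8. P2: load  L0  bus=[-]  L0: P0=S P1=S P2=S  mem[L0]=20
9. P0: load  L0  bus=[-]  L0: P0=S P1=S P2=S  mem[L0]=20
10. P0: store L0 := 65  bus=[BusUpgr]  L0: P0=M P1=I P2=I  mem[L0]=20
11. P0: store L0 := 94  bus=[-]  L0: P0=M P1=I P2=I  mem[L0]=20
12. P1: load  L0  bus=[BusRd]  L0: P0=O P1=S P2=I  mem[L0]=20
13. P2: load  L0  bus=[BusRd]  L0: P0=O P1=S P2=S  mem[L0]=20
14. P1: store L3 := 17  bus=[BusRdX]  L3: P0=I P1=M P2=I  mem[L3]=10
15. P2: load  L0  bus=[-]  L0: P0=O P1=S P2=S  mem[L0]=20
16. P0: load  L0  bus=[-]  L0: P0=O P1=S P2=S  mem[L0]=20
17. P1: load  L2  bus=[BusRd]  L2: P0=I P1=E P2=I  mem[L2]=90
18. P2: load  L0  bus=[-]  L0: P0=O P1=S P2=S  mem[L0]=20
19. P1: load  L4  bus=[-]  L4: P0=I P1=M P2=I  mem[L4]=80
20. P0: load  L0  bus=[-]  L0: P0=O P1=S P2=S  mem[L0]=20
21. P0: store L0 := 75  bus=[BusUpgr]  L0: P0=M P1=I P2=I  mem[L0]=20
22. P0: load  L0  bus=[-]  L0: P0=M P1=I P2=I  mem[L0]=20
23. P0: load  L4  bus=[BusRd]  L4: P0=S P1=O P2=I  mem[L4]=80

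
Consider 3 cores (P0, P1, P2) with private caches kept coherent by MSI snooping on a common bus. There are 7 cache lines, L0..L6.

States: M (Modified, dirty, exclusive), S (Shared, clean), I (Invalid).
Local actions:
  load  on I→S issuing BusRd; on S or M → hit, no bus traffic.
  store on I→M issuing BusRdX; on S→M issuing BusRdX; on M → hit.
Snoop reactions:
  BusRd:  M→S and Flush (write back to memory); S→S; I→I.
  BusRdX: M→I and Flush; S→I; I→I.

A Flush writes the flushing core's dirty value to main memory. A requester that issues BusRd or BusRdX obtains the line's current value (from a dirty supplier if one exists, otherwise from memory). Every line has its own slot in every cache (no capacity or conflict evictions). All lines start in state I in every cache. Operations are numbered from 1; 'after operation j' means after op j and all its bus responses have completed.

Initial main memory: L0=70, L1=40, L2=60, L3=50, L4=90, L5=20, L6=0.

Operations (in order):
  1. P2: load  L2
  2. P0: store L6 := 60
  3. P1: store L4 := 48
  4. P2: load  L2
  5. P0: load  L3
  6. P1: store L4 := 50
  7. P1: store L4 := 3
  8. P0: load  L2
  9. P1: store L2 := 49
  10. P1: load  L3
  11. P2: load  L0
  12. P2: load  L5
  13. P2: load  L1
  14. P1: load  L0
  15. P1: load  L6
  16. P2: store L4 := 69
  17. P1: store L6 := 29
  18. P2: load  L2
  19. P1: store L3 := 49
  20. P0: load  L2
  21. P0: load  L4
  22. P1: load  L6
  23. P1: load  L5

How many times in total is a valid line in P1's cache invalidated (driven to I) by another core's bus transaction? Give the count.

  op1 P2: load  L2 → I/I/S on L2; bus BusRd; mem=60
  op2 P0: store L6 := 60 → M/I/I on L6; bus BusRdX; mem=0
  op3 P1: store L4 := 48 → I/M/I on L4; bus BusRdX; mem=90
  op4 P2: load  L2 → I/I/S on L2; bus (none); mem=60
  op5 P0: load  L3 → S/I/I on L3; bus BusRd; mem=50
  op6 P1: store L4 := 50 → I/M/I on L4; bus (none); mem=90
  op7 P1: store L4 := 3 → I/M/I on L4; bus (none); mem=90
  op8 P0: load  L2 → S/I/S on L2; bus BusRd; mem=60
  op9 P1: store L2 := 49 → I/M/I on L2; bus BusRdX; mem=60
  op10 P1: load  L3 → S/S/I on L3; bus BusRd; mem=50
  op11 P2: load  L0 → I/I/S on L0; bus BusRd; mem=70
  op12 P2: load  L5 → I/I/S on L5; bus BusRd; mem=20
  op13 P2: load  L1 → I/I/S on L1; bus BusRd; mem=40
  op14 P1: load  L0 → I/S/S on L0; bus BusRd; mem=70
  op15 P1: load  L6 → S/S/I on L6; bus BusRd Flush; mem=60
  op16 P2: store L4 := 69 → I/I/M on L4; bus BusRdX Flush; mem=3
  op17 P1: store L6 := 29 → I/M/I on L6; bus BusRdX; mem=60
  op18 P2: load  L2 → I/S/S on L2; bus BusRd Flush; mem=49
  op19 P1: store L3 := 49 → I/M/I on L3; bus BusRdX; mem=50
  op20 P0: load  L2 → S/S/S on L2; bus BusRd; mem=49
  op21 P0: load  L4 → S/I/S on L4; bus BusRd Flush; mem=69
  op22 P1: load  L6 → I/M/I on L6; bus (none); mem=60
  op23 P1: load  L5 → I/S/S on L5; bus BusRd; mem=20

invalidations = 1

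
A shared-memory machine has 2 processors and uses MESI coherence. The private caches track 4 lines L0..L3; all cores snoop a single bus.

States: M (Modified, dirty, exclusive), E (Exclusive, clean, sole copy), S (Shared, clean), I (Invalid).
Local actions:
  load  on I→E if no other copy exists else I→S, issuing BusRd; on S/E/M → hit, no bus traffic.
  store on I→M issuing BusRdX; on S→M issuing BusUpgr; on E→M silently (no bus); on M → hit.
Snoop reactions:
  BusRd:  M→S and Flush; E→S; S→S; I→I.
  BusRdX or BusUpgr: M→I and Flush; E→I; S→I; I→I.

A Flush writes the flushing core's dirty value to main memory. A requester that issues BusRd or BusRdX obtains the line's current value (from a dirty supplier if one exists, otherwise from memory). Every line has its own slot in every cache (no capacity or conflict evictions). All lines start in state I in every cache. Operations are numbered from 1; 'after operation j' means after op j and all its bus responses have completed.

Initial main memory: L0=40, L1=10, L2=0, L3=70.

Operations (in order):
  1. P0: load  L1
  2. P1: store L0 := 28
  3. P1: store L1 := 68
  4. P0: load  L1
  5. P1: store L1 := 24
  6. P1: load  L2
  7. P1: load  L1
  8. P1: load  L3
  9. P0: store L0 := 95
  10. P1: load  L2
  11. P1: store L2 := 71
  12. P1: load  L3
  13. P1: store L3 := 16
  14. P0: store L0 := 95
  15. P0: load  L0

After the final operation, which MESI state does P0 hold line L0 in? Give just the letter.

state = M

step 1: P0: load  L1  ⟶  EI  (L1)  txn=BusRd  M[L1]=10
step 2: P1: store L0 := 28  ⟶  IM  (L0)  txn=BusRdX  M[L0]=40
step 3: P1: store L1 := 68  ⟶  IM  (L1)  txn=BusRdX  M[L1]=10
step 4: P0: load  L1  ⟶  SS  (L1)  txn=BusRd+Flush  M[L1]=68
step 5: P1: store L1 := 24  ⟶  IM  (L1)  txn=BusUpgr  M[L1]=68
step 6: P1: load  L2  ⟶  IE  (L2)  txn=BusRd  M[L2]=0
step 7: P1: load  L1  ⟶  IM  (L1)  txn=∅  M[L1]=68
step 8: P1: load  L3  ⟶  IE  (L3)  txn=BusRd  M[L3]=70
step 9: P0: store L0 := 95  ⟶  MI  (L0)  txn=BusRdX+Flush  M[L0]=28
step 10: P1: load  L2  ⟶  IE  (L2)  txn=∅  M[L2]=0
step 11: P1: store L2 := 71  ⟶  IM  (L2)  txn=∅  M[L2]=0
step 12: P1: load  L3  ⟶  IE  (L3)  txn=∅  M[L3]=70
step 13: P1: store L3 := 16  ⟶  IM  (L3)  txn=∅  M[L3]=70
step 14: P0: store L0 := 95  ⟶  MI  (L0)  txn=∅  M[L0]=28
step 15: P0: load  L0  ⟶  MI  (L0)  txn=∅  M[L0]=28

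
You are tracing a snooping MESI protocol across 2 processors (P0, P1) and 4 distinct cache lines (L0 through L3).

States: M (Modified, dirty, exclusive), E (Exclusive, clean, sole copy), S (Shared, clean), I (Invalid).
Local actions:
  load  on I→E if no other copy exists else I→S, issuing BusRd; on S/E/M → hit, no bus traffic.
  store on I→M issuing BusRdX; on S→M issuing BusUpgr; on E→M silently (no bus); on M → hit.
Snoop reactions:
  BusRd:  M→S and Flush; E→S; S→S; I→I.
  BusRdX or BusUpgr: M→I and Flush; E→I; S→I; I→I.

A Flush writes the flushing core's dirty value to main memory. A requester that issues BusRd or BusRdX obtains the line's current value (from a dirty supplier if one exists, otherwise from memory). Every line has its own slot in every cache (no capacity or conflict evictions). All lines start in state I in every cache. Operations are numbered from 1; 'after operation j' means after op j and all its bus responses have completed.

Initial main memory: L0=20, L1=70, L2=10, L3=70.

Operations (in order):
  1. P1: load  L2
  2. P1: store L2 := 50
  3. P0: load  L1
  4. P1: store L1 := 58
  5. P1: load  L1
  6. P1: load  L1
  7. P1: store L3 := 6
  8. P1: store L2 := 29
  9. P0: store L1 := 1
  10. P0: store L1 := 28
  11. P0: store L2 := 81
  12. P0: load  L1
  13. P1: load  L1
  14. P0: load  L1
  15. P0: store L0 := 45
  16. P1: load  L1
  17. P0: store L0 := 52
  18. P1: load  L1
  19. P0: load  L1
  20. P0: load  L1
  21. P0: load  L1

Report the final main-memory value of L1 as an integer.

  op1 P1: load  L2 → I/E on L2; bus BusRd; mem=10
  op2 P1: store L2 := 50 → I/M on L2; bus (none); mem=10
  op3 P0: load  L1 → E/I on L1; bus BusRd; mem=70
  op4 P1: store L1 := 58 → I/M on L1; bus BusRdX; mem=70
  op5 P1: load  L1 → I/M on L1; bus (none); mem=70
  op6 P1: load  L1 → I/M on L1; bus (none); mem=70
  op7 P1: store L3 := 6 → I/M on L3; bus BusRdX; mem=70
  op8 P1: store L2 := 29 → I/M on L2; bus (none); mem=10
  op9 P0: store L1 := 1 → M/I on L1; bus BusRdX Flush; mem=58
  op10 P0: store L1 := 28 → M/I on L1; bus (none); mem=58
  op11 P0: store L2 := 81 → M/I on L2; bus BusRdX Flush; mem=29
  op12 P0: load  L1 → M/I on L1; bus (none); mem=58
  op13 P1: load  L1 → S/S on L1; bus BusRd Flush; mem=28
  op14 P0: load  L1 → S/S on L1; bus (none); mem=28
  op15 P0: store L0 := 45 → M/I on L0; bus BusRdX; mem=20
  op16 P1: load  L1 → S/S on L1; bus (none); mem=28
  op17 P0: store L0 := 52 → M/I on L0; bus (none); mem=20
  op18 P1: load  L1 → S/S on L1; bus (none); mem=28
  op19 P0: load  L1 → S/S on L1; bus (none); mem=28
  op20 P0: load  L1 → S/S on L1; bus (none); mem=28
  op21 P0: load  L1 → S/S on L1; bus (none); mem=28

memory[L1] = 28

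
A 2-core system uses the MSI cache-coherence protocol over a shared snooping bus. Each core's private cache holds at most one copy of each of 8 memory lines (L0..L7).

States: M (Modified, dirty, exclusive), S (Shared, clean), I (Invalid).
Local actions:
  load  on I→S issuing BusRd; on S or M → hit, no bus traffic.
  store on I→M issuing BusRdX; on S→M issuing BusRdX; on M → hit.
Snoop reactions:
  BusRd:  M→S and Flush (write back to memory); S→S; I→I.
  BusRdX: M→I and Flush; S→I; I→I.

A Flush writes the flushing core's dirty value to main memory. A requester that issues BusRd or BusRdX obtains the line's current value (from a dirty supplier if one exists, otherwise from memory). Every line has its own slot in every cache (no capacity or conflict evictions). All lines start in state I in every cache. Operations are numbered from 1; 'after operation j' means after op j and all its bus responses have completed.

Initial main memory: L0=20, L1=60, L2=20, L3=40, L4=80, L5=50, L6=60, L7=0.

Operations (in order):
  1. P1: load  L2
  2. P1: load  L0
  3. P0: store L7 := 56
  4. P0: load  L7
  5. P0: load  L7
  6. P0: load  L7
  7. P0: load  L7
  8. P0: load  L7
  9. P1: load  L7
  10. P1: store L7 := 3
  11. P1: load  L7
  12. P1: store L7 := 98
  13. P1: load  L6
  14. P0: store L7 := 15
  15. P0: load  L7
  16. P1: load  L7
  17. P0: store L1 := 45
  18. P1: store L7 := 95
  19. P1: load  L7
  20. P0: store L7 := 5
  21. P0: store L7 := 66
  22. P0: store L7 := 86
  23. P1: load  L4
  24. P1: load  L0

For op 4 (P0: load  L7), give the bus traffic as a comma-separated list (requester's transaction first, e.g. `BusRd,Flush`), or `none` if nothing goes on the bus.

bus = none

step 1: P1: load  L2  ⟶  IS  (L2)  txn=BusRd  M[L2]=20
step 2: P1: load  L0  ⟶  IS  (L0)  txn=BusRd  M[L0]=20
step 3: P0: store L7 := 56  ⟶  MI  (L7)  txn=BusRdX  M[L7]=0
step 4: P0: load  L7  ⟶  MI  (L7)  txn=∅  M[L7]=0
step 5: P0: load  L7  ⟶  MI  (L7)  txn=∅  M[L7]=0
step 6: P0: load  L7  ⟶  MI  (L7)  txn=∅  M[L7]=0
step 7: P0: load  L7  ⟶  MI  (L7)  txn=∅  M[L7]=0
step 8: P0: load  L7  ⟶  MI  (L7)  txn=∅  M[L7]=0
step 9: P1: load  L7  ⟶  SS  (L7)  txn=BusRd+Flush  M[L7]=56
step 10: P1: store L7 := 3  ⟶  IM  (L7)  txn=BusRdX  M[L7]=56
step 11: P1: load  L7  ⟶  IM  (L7)  txn=∅  M[L7]=56
step 12: P1: store L7 := 98  ⟶  IM  (L7)  txn=∅  M[L7]=56
step 13: P1: load  L6  ⟶  IS  (L6)  txn=BusRd  M[L6]=60
step 14: P0: store L7 := 15  ⟶  MI  (L7)  txn=BusRdX+Flush  M[L7]=98
step 15: P0: load  L7  ⟶  MI  (L7)  txn=∅  M[L7]=98
step 16: P1: load  L7  ⟶  SS  (L7)  txn=BusRd+Flush  M[L7]=15
step 17: P0: store L1 := 45  ⟶  MI  (L1)  txn=BusRdX  M[L1]=60
step 18: P1: store L7 := 95  ⟶  IM  (L7)  txn=BusRdX  M[L7]=15
step 19: P1: load  L7  ⟶  IM  (L7)  txn=∅  M[L7]=15
step 20: P0: store L7 := 5  ⟶  MI  (L7)  txn=BusRdX+Flush  M[L7]=95
step 21: P0: store L7 := 66  ⟶  MI  (L7)  txn=∅  M[L7]=95
step 22: P0: store L7 := 86  ⟶  MI  (L7)  txn=∅  M[L7]=95
step 23: P1: load  L4  ⟶  IS  (L4)  txn=BusRd  M[L4]=80
step 24: P1: load  L0  ⟶  IS  (L0)  txn=∅  M[L0]=20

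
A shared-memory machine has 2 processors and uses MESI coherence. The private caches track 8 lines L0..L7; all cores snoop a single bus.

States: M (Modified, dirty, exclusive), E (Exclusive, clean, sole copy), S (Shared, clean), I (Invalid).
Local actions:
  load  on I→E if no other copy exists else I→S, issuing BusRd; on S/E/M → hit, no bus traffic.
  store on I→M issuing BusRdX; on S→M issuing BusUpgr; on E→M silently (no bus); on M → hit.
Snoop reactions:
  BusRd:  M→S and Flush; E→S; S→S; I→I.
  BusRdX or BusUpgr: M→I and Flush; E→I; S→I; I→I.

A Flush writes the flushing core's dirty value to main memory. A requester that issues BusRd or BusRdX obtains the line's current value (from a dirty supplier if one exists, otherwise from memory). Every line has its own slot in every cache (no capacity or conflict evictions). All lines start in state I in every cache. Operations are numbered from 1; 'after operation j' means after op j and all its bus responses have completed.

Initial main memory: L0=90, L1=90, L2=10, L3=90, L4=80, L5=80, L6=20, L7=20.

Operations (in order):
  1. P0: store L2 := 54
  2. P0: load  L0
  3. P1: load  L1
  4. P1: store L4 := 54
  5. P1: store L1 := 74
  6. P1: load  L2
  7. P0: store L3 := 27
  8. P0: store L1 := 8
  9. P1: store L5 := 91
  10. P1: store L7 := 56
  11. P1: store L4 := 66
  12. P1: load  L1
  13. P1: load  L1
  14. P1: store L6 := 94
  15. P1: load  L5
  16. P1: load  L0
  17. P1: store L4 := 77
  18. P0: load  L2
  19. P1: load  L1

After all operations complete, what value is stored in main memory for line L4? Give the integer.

[1] P0: store L2 := 54 | P0:M(54), P1:I | bus: BusRdX
[2] P0: load  L0 | P0:E(90), P1:I | bus: BusRd
[3] P1: load  L1 | P0:I, P1:E(90) | bus: BusRd
[4] P1: store L4 := 54 | P0:I, P1:M(54) | bus: BusRdX
[5] P1: store L1 := 74 | P0:I, P1:M(74) | bus: none
[6] P1: load  L2 | P0:S(54), P1:S(54) | bus: BusRd,Flush
[7] P0: store L3 := 27 | P0:M(27), P1:I | bus: BusRdX
[8] P0: store L1 := 8 | P0:M(8), P1:I | bus: BusRdX,Flush
[9] P1: store L5 := 91 | P0:I, P1:M(91) | bus: BusRdX
[10] P1: store L7 := 56 | P0:I, P1:M(56) | bus: BusRdX
[11] P1: store L4 := 66 | P0:I, P1:M(66) | bus: none
[12] P1: load  L1 | P0:S(8), P1:S(8) | bus: BusRd,Flush
[13] P1: load  L1 | P0:S(8), P1:S(8) | bus: none
[14] P1: store L6 := 94 | P0:I, P1:M(94) | bus: BusRdX
[15] P1: load  L5 | P0:I, P1:M(91) | bus: none
[16] P1: load  L0 | P0:S(90), P1:S(90) | bus: BusRd
[17] P1: store L4 := 77 | P0:I, P1:M(77) | bus: none
[18] P0: load  L2 | P0:S(54), P1:S(54) | bus: none
[19] P1: load  L1 | P0:S(8), P1:S(8) | bus: none

memory[L4] = 80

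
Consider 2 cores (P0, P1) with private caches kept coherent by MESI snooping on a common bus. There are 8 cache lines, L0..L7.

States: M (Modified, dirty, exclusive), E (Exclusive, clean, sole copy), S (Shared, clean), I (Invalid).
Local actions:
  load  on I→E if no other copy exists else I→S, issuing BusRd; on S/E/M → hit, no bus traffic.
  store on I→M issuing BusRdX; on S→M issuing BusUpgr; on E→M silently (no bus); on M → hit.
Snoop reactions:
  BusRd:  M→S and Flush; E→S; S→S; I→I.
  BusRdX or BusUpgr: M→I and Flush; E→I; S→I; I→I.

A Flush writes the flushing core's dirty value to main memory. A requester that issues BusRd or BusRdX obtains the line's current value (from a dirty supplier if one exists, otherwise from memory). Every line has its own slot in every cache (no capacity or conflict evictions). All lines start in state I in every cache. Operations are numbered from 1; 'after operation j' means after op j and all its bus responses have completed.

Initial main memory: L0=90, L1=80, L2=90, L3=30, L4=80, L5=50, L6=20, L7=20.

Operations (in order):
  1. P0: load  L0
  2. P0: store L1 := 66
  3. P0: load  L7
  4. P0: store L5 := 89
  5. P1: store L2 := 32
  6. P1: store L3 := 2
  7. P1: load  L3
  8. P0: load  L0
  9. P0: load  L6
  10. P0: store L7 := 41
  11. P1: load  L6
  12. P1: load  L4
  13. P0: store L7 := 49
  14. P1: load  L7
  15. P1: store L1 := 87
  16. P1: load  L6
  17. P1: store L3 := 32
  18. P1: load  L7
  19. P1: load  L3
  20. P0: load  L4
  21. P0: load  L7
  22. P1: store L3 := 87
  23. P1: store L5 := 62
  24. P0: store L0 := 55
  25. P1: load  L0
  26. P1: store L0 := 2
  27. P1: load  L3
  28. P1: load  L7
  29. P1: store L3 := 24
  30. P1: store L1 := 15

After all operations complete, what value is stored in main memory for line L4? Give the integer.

memory[L4] = 80

  op1 P0: load  L0 → E/I on L0; bus BusRd; mem=90
  op2 P0: store L1 := 66 → M/I on L1; bus BusRdX; mem=80
  op3 P0: load  L7 → E/I on L7; bus BusRd; mem=20
  op4 P0: store L5 := 89 → M/I on L5; bus BusRdX; mem=50
  op5 P1: store L2 := 32 → I/M on L2; bus BusRdX; mem=90
  op6 P1: store L3 := 2 → I/M on L3; bus BusRdX; mem=30
  op7 P1: load  L3 → I/M on L3; bus (none); mem=30
  op8 P0: load  L0 → E/I on L0; bus (none); mem=90
  op9 P0: load  L6 → E/I on L6; bus BusRd; mem=20
  op10 P0: store L7 := 41 → M/I on L7; bus (none); mem=20
  op11 P1: load  L6 → S/S on L6; bus BusRd; mem=20
  op12 P1: load  L4 → I/E on L4; bus BusRd; mem=80
  op13 P0: store L7 := 49 → M/I on L7; bus (none); mem=20
  op14 P1: load  L7 → S/S on L7; bus BusRd Flush; mem=49
  op15 P1: store L1 := 87 → I/M on L1; bus BusRdX Flush; mem=66
  op16 P1: load  L6 → S/S on L6; bus (none); mem=20
  op17 P1: store L3 := 32 → I/M on L3; bus (none); mem=30
  op18 P1: load  L7 → S/S on L7; bus (none); mem=49
  op19 P1: load  L3 → I/M on L3; bus (none); mem=30
  op20 P0: load  L4 → S/S on L4; bus BusRd; mem=80
  op21 P0: load  L7 → S/S on L7; bus (none); mem=49
  op22 P1: store L3 := 87 → I/M on L3; bus (none); mem=30
  op23 P1: store L5 := 62 → I/M on L5; bus BusRdX Flush; mem=89
  op24 P0: store L0 := 55 → M/I on L0; bus (none); mem=90
  op25 P1: load  L0 → S/S on L0; bus BusRd Flush; mem=55
  op26 P1: store L0 := 2 → I/M on L0; bus BusUpgr; mem=55
  op27 P1: load  L3 → I/M on L3; bus (none); mem=30
  op28 P1: load  L7 → S/S on L7; bus (none); mem=49
  op29 P1: store L3 := 24 → I/M on L3; bus (none); mem=30
  op30 P1: store L1 := 15 → I/M on L1; bus (none); mem=66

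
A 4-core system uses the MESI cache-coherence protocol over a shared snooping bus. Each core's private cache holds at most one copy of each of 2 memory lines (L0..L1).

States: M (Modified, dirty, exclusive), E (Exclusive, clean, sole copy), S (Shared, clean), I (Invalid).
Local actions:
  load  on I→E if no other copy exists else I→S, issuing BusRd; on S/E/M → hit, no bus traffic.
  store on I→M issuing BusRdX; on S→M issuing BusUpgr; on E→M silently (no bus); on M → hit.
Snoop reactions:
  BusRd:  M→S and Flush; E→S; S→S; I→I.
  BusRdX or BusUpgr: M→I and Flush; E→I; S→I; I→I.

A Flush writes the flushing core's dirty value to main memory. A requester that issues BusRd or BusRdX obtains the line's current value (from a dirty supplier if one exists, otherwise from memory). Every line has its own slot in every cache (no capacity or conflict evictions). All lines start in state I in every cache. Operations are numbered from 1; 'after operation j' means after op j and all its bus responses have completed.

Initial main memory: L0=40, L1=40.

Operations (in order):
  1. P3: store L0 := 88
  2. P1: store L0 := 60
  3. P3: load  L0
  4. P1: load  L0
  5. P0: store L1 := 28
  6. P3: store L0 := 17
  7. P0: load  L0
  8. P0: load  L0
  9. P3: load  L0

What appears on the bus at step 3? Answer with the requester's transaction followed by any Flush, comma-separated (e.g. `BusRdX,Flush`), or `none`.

bus = BusRd,Flush

  op1 P3: store L0 := 88 → I/I/I/M on L0; bus BusRdX; mem=40
  op2 P1: store L0 := 60 → I/M/I/I on L0; bus BusRdX Flush; mem=88
  op3 P3: load  L0 → I/S/I/S on L0; bus BusRd Flush; mem=60
  op4 P1: load  L0 → I/S/I/S on L0; bus (none); mem=60
  op5 P0: store L1 := 28 → M/I/I/I on L1; bus BusRdX; mem=40
  op6 P3: store L0 := 17 → I/I/I/M on L0; bus BusUpgr; mem=60
  op7 P0: load  L0 → S/I/I/S on L0; bus BusRd Flush; mem=17
  op8 P0: load  L0 → S/I/I/S on L0; bus (none); mem=17
  op9 P3: load  L0 → S/I/I/S on L0; bus (none); mem=17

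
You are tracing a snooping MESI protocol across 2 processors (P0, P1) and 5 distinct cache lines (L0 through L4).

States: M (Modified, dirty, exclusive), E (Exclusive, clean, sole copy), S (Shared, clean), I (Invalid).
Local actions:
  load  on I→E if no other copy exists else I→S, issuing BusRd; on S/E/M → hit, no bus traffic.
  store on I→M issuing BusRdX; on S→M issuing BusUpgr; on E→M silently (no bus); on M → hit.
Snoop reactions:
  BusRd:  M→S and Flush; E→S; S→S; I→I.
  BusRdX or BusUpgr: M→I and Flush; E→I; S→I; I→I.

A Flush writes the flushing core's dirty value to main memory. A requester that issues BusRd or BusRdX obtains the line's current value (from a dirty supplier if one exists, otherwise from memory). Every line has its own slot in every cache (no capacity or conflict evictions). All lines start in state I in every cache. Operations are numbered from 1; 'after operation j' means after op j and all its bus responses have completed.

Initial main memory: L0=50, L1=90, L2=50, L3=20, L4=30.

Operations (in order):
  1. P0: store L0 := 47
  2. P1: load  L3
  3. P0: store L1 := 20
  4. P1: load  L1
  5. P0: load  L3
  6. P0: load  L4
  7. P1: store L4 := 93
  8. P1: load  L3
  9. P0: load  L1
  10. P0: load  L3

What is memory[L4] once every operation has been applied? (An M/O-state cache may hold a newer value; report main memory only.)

1. P0: store L0 := 47  bus=[BusRdX]  L0: P0=M P1=I  mem[L0]=50
2. P1: load  L3  bus=[BusRd]  L3: P0=I P1=E  mem[L3]=20
3. P0: store L1 := 20  bus=[BusRdX]  L1: P0=M P1=I  mem[L1]=90
4. P1: load  L1  bus=[BusRd,Flush]  L1: P0=S P1=S  mem[L1]=20
5. P0: load  L3  bus=[BusRd]  L3: P0=S P1=S  mem[L3]=20
6. P0: load  L4  bus=[BusRd]  L4: P0=E P1=I  mem[L4]=30
7. P1: store L4 := 93  bus=[BusRdX]  L4: P0=I P1=M  mem[L4]=30
8. P1: load  L3  bus=[-]  L3: P0=S P1=S  mem[L3]=20
9. P0: load  L1  bus=[-]  L1: P0=S P1=S  mem[L1]=20
10. P0: load  L3  bus=[-]  L3: P0=S P1=S  mem[L3]=20

memory[L4] = 30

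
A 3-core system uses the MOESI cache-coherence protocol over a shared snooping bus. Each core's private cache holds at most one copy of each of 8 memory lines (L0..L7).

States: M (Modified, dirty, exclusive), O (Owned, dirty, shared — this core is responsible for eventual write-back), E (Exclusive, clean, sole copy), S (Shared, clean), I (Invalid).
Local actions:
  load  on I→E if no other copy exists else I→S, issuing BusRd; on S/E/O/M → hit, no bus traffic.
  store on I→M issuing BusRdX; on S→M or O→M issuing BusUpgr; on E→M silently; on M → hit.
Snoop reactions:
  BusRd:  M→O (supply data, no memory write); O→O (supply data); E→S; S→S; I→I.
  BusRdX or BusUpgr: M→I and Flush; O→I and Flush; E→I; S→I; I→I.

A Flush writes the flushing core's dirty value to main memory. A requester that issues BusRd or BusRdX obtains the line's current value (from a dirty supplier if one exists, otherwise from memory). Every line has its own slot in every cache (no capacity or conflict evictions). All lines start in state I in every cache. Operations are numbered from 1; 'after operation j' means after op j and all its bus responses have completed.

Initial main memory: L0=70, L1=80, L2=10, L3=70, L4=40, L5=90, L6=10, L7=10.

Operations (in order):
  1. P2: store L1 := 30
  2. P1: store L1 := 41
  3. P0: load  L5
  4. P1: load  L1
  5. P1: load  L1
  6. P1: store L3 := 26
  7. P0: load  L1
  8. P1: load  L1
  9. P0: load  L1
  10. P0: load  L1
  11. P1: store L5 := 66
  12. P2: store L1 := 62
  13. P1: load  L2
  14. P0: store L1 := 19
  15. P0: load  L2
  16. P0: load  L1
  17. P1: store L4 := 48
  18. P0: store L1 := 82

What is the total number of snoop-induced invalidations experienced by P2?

invalidations = 2

1. P2: store L1 := 30  bus=[BusRdX]  L1: P0=I P1=I P2=M  mem[L1]=80
2. P1: store L1 := 41  bus=[BusRdX,Flush]  L1: P0=I P1=M P2=I  mem[L1]=30
3. P0: load  L5  bus=[BusRd]  L5: P0=E P1=I P2=I  mem[L5]=90
4. P1: load  L1  bus=[-]  L1: P0=I P1=M P2=I  mem[L1]=30
5. P1: load  L1  bus=[-]  L1: P0=I P1=M P2=I  mem[L1]=30
6. P1: store L3 := 26  bus=[BusRdX]  L3: P0=I P1=M P2=I  mem[L3]=70
7. P0: load  L1  bus=[BusRd]  L1: P0=S P1=O P2=I  mem[L1]=30
8. P1: load  L1  bus=[-]  L1: P0=S P1=O P2=I  mem[L1]=30
9. P0: load  L1  bus=[-]  L1: P0=S P1=O P2=I  mem[L1]=30
10. P0: load  L1  bus=[-]  L1: P0=S P1=O P2=I  mem[L1]=30
11. P1: store L5 := 66  bus=[BusRdX]  L5: P0=I P1=M P2=I  mem[L5]=90
12. P2: store L1 := 62  bus=[BusRdX,Flush]  L1: P0=I P1=I P2=M  mem[L1]=41
13. P1: load  L2  bus=[BusRd]  L2: P0=I P1=E P2=I  mem[L2]=10
14. P0: store L1 := 19  bus=[BusRdX,Flush]  L1: P0=M P1=I P2=I  mem[L1]=62
15. P0: load  L2  bus=[BusRd]  L2: P0=S P1=S P2=I  mem[L2]=10
16. P0: load  L1  bus=[-]  L1: P0=M P1=I P2=I  mem[L1]=62
17. P1: store L4 := 48  bus=[BusRdX]  L4: P0=I P1=M P2=I  mem[L4]=40
18. P0: store L1 := 82  bus=[-]  L1: P0=M P1=I P2=I  mem[L1]=62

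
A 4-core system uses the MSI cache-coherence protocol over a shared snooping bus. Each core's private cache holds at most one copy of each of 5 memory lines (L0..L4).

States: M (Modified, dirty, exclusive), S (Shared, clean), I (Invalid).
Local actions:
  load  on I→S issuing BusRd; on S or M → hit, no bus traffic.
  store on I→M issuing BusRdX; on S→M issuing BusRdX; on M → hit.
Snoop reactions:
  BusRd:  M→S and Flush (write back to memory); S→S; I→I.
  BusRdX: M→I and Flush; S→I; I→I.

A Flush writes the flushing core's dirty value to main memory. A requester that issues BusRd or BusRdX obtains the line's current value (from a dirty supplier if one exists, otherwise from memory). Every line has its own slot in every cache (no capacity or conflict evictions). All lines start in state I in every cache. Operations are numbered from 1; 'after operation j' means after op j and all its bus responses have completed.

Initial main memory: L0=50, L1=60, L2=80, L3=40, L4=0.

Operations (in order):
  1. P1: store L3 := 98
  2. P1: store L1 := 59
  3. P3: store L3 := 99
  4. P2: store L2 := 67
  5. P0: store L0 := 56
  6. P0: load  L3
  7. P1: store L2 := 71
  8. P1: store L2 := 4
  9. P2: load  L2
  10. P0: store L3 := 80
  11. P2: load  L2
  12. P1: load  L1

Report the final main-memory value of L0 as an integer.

step 1: P1: store L3 := 98  ⟶  IMII  (L3)  txn=BusRdX  M[L3]=40
step 2: P1: store L1 := 59  ⟶  IMII  (L1)  txn=BusRdX  M[L1]=60
step 3: P3: store L3 := 99  ⟶  IIIM  (L3)  txn=BusRdX+Flush  M[L3]=98
step 4: P2: store L2 := 67  ⟶  IIMI  (L2)  txn=BusRdX  M[L2]=80
step 5: P0: store L0 := 56  ⟶  MIII  (L0)  txn=BusRdX  M[L0]=50
step 6: P0: load  L3  ⟶  SIIS  (L3)  txn=BusRd+Flush  M[L3]=99
step 7: P1: store L2 := 71  ⟶  IMII  (L2)  txn=BusRdX+Flush  M[L2]=67
step 8: P1: store L2 := 4  ⟶  IMII  (L2)  txn=∅  M[L2]=67
step 9: P2: load  L2  ⟶  ISSI  (L2)  txn=BusRd+Flush  M[L2]=4
step 10: P0: store L3 := 80  ⟶  MIII  (L3)  txn=BusRdX  M[L3]=99
step 11: P2: load  L2  ⟶  ISSI  (L2)  txn=∅  M[L2]=4
step 12: P1: load  L1  ⟶  IMII  (L1)  txn=∅  M[L1]=60

memory[L0] = 50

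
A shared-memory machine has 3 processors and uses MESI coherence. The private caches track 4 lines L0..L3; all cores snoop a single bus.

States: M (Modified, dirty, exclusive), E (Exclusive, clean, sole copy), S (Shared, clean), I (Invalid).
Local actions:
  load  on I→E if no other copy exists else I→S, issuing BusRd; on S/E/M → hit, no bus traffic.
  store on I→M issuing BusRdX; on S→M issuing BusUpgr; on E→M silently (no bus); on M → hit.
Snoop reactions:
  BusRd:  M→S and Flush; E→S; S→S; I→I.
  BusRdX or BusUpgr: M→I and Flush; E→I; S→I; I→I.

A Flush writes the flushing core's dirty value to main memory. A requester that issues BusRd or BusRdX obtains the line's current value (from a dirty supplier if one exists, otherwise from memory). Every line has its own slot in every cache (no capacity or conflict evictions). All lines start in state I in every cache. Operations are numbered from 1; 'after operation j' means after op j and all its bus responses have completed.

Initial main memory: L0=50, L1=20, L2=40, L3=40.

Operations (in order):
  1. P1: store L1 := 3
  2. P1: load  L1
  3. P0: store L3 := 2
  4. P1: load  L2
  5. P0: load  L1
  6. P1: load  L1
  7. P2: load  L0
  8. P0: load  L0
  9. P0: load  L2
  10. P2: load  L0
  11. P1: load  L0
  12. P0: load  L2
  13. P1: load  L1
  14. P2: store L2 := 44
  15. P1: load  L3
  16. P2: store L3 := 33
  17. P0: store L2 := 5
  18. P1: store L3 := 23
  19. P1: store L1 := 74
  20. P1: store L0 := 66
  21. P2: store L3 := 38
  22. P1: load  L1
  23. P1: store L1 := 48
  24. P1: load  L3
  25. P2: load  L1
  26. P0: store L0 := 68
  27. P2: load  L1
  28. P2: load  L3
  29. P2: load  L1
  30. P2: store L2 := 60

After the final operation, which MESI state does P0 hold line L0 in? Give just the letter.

state = M

  op1 P1: store L1 := 3 → I/M/I on L1; bus BusRdX; mem=20
  op2 P1: load  L1 → I/M/I on L1; bus (none); mem=20
  op3 P0: store L3 := 2 → M/I/I on L3; bus BusRdX; mem=40
  op4 P1: load  L2 → I/E/I on L2; bus BusRd; mem=40
  op5 P0: load  L1 → S/S/I on L1; bus BusRd Flush; mem=3
  op6 P1: load  L1 → S/S/I on L1; bus (none); mem=3
  op7 P2: load  L0 → I/I/E on L0; bus BusRd; mem=50
  op8 P0: load  L0 → S/I/S on L0; bus BusRd; mem=50
  op9 P0: load  L2 → S/S/I on L2; bus BusRd; mem=40
  op10 P2: load  L0 → S/I/S on L0; bus (none); mem=50
  op11 P1: load  L0 → S/S/S on L0; bus BusRd; mem=50
  op12 P0: load  L2 → S/S/I on L2; bus (none); mem=40
  op13 P1: load  L1 → S/S/I on L1; bus (none); mem=3
  op14 P2: store L2 := 44 → I/I/M on L2; bus BusRdX; mem=40
  op15 P1: load  L3 → S/S/I on L3; bus BusRd Flush; mem=2
  op16 P2: store L3 := 33 → I/I/M on L3; bus BusRdX; mem=2
  op17 P0: store L2 := 5 → M/I/I on L2; bus BusRdX Flush; mem=44
  op18 P1: store L3 := 23 → I/M/I on L3; bus BusRdX Flush; mem=33
  op19 P1: store L1 := 74 → I/M/I on L1; bus BusUpgr; mem=3
  op20 P1: store L0 := 66 → I/M/I on L0; bus BusUpgr; mem=50
  op21 P2: store L3 := 38 → I/I/M on L3; bus BusRdX Flush; mem=23
  op22 P1: load  L1 → I/M/I on L1; bus (none); mem=3
  op23 P1: store L1 := 48 → I/M/I on L1; bus (none); mem=3
  op24 P1: load  L3 → I/S/S on L3; bus BusRd Flush; mem=38
  op25 P2: load  L1 → I/S/S on L1; bus BusRd Flush; mem=48
  op26 P0: store L0 := 68 → M/I/I on L0; bus BusRdX Flush; mem=66
  op27 P2: load  L1 → I/S/S on L1; bus (none); mem=48
  op28 P2: load  L3 → I/S/S on L3; bus (none); mem=38
  op29 P2: load  L1 → I/S/S on L1; bus (none); mem=48
  op30 P2: store L2 := 60 → I/I/M on L2; bus BusRdX Flush; mem=5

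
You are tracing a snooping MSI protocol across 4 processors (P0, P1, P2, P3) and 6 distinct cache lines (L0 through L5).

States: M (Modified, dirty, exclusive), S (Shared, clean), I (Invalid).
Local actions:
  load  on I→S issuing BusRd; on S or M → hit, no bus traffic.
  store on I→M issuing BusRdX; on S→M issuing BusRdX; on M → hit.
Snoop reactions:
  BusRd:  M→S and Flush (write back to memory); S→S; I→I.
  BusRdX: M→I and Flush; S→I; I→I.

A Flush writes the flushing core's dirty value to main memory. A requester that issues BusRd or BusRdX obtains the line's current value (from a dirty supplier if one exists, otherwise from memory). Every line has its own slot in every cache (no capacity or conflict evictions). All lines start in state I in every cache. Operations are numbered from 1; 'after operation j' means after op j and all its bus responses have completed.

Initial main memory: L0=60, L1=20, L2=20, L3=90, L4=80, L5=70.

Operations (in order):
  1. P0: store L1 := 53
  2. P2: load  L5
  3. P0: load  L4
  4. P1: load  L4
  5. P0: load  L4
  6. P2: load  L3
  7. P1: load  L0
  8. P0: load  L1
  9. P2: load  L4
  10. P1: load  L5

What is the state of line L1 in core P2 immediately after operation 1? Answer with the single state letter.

state = I

[1] P0: store L1 := 53 | P0:M(53), P1:I, P2:I, P3:I | bus: BusRdX
[2] P2: load  L5 | P0:I, P1:I, P2:S(70), P3:I | bus: BusRd
[3] P0: load  L4 | P0:S(80), P1:I, P2:I, P3:I | bus: BusRd
[4] P1: load  L4 | P0:S(80), P1:S(80), P2:I, P3:I | bus: BusRd
[5] P0: load  L4 | P0:S(80), P1:S(80), P2:I, P3:I | bus: none
[6] P2: load  L3 | P0:I, P1:I, P2:S(90), P3:I | bus: BusRd
[7] P1: load  L0 | P0:I, P1:S(60), P2:I, P3:I | bus: BusRd
[8] P0: load  L1 | P0:M(53), P1:I, P2:I, P3:I | bus: none
[9] P2: load  L4 | P0:S(80), P1:S(80), P2:S(80), P3:I | bus: BusRd
[10] P1: load  L5 | P0:I, P1:S(70), P2:S(70), P3:I | bus: BusRd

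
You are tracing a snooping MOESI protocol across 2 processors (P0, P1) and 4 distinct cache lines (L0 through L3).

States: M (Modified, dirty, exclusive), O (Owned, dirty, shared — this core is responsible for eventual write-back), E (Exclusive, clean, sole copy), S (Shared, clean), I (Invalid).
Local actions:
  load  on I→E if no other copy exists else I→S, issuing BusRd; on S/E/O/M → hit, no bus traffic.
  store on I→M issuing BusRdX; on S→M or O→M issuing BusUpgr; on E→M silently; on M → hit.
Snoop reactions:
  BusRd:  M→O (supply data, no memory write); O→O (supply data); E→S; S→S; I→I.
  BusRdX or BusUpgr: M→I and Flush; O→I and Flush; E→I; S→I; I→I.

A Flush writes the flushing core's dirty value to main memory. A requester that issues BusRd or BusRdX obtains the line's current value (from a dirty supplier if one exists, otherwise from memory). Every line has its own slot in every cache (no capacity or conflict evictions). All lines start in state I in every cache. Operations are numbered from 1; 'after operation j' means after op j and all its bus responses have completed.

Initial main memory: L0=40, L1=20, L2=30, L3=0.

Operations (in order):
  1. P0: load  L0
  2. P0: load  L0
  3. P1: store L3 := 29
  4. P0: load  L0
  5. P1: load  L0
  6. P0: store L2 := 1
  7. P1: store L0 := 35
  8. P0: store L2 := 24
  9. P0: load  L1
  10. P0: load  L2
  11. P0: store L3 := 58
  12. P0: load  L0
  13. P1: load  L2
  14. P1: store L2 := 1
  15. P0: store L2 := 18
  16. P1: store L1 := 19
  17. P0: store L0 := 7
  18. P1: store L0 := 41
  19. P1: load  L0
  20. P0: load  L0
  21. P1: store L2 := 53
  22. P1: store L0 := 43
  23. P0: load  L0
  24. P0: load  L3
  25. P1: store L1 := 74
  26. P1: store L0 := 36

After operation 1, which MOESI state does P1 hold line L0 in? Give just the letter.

state = I

step 1: P0: load  L0  ⟶  EI  (L0)  txn=BusRd  M[L0]=40
step 2: P0: load  L0  ⟶  EI  (L0)  txn=∅  M[L0]=40
step 3: P1: store L3 := 29  ⟶  IM  (L3)  txn=BusRdX  M[L3]=0
step 4: P0: load  L0  ⟶  EI  (L0)  txn=∅  M[L0]=40
step 5: P1: load  L0  ⟶  SS  (L0)  txn=BusRd  M[L0]=40
step 6: P0: store L2 := 1  ⟶  MI  (L2)  txn=BusRdX  M[L2]=30
step 7: P1: store L0 := 35  ⟶  IM  (L0)  txn=BusUpgr  M[L0]=40
step 8: P0: store L2 := 24  ⟶  MI  (L2)  txn=∅  M[L2]=30
step 9: P0: load  L1  ⟶  EI  (L1)  txn=BusRd  M[L1]=20
step 10: P0: load  L2  ⟶  MI  (L2)  txn=∅  M[L2]=30
step 11: P0: store L3 := 58  ⟶  MI  (L3)  txn=BusRdX+Flush  M[L3]=29
step 12: P0: load  L0  ⟶  SO  (L0)  txn=BusRd  M[L0]=40
step 13: P1: load  L2  ⟶  OS  (L2)  txn=BusRd  M[L2]=30
step 14: P1: store L2 := 1  ⟶  IM  (L2)  txn=BusUpgr+Flush  M[L2]=24
step 15: P0: store L2 := 18  ⟶  MI  (L2)  txn=BusRdX+Flush  M[L2]=1
step 16: P1: store L1 := 19  ⟶  IM  (L1)  txn=BusRdX  M[L1]=20
step 17: P0: store L0 := 7  ⟶  MI  (L0)  txn=BusUpgr+Flush  M[L0]=35
step 18: P1: store L0 := 41  ⟶  IM  (L0)  txn=BusRdX+Flush  M[L0]=7
step 19: P1: load  L0  ⟶  IM  (L0)  txn=∅  M[L0]=7
step 20: P0: load  L0  ⟶  SO  (L0)  txn=BusRd  M[L0]=7
step 21: P1: store L2 := 53  ⟶  IM  (L2)  txn=BusRdX+Flush  M[L2]=18
step 22: P1: store L0 := 43  ⟶  IM  (L0)  txn=BusUpgr  M[L0]=7
step 23: P0: load  L0  ⟶  SO  (L0)  txn=BusRd  M[L0]=7
step 24: P0: load  L3  ⟶  MI  (L3)  txn=∅  M[L3]=29
step 25: P1: store L1 := 74  ⟶  IM  (L1)  txn=∅  M[L1]=20
step 26: P1: store L0 := 36  ⟶  IM  (L0)  txn=BusUpgr  M[L0]=7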